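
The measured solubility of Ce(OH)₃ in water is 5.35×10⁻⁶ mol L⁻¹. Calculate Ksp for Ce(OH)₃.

Ce(OH)₃(s) ⇌ Ce³⁺(aq) + 3 OH⁻(aq)
If s mol/L of Ce(OH)₃ dissolves, [Ce³⁺] = s and [OH⁻] = 3s.
Ksp = [Ce³⁺][OH⁻]^3 = s · (3s)^3 = 27s^4
Ksp = 27 × (5.35×10⁻⁶)^4 = 2.21×10⁻²⁰

Ksp = 2.21×10⁻²⁰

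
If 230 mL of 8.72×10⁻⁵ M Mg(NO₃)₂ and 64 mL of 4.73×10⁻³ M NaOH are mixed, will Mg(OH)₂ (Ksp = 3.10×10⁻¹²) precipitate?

Yes

After mixing, V = 230 mL + 64 mL = 294 mL.
[Mg²⁺] = (8.72×10⁻⁵)(230)/294 = 6.82×10⁻⁵ M
[OH⁻] = (4.73×10⁻³)(64)/294 = 1.03×10⁻³ M
Q = [Mg²⁺][OH⁻]^2 = 7.23×10⁻¹¹
Because Q > Ksp (7.23×10⁻¹¹ vs 3.10×10⁻¹²), a precipitate of Mg(OH)₂ forms.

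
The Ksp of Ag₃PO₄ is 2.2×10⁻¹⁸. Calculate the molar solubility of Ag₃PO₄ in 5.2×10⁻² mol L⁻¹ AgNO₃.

1.6×10⁻¹⁴ M

Ag₃PO₄(s) ⇌ 3 Ag⁺(aq) + PO₄³⁻(aq)
The solution already contains Ag⁺ at 5.2×10⁻² mol L⁻¹. Let s be the molar solubility of Ag₃PO₄.
[Ag⁺] ≈ 5.2×10⁻² mol L⁻¹ (common ion dominates); [PO₄³⁻] = s.
Ksp = [Ag⁺]^3[PO₄³⁻] = (5.2×10⁻²)^3s
s = 2.2×10⁻¹⁸ / (5.2×10⁻²)^3 = 1.6×10⁻¹⁴
s = 1.6×10⁻¹⁴ mol L⁻¹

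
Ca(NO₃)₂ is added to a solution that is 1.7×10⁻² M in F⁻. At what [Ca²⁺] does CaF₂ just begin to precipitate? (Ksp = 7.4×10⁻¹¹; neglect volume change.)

2.6×10⁻⁷ M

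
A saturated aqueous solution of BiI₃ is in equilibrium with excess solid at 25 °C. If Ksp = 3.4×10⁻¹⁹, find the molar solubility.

BiI₃(s) ⇌ Bi³⁺(aq) + 3 I⁻(aq)
If s mol/L of BiI₃ dissolves, [Bi³⁺] = s and [I⁻] = 3s.
Ksp = [Bi³⁺][I⁻]^3 = s · (3s)^3 = 27s^4
27s^4 = 3.4×10⁻¹⁹  ⇒  s^4 = 1.3×10⁻²⁰
s = 1.1×10⁻⁵ mol L⁻¹

1.1×10⁻⁵ M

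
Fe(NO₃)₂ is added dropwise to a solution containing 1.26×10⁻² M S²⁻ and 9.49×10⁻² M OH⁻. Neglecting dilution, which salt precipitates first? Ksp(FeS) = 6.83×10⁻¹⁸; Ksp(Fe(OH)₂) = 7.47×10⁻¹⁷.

Each salt precipitates once Q = Ksp for that salt.
For FeS: [Fe²⁺] = (Ksp/[S²⁻]) = 5.42×10⁻¹⁶ M
For Fe(OH)₂: [Fe²⁺] = (Ksp/[OH⁻]^2) = 8.29×10⁻¹⁵ M
FeS requires the lower [Fe²⁺], so it precipitates first.

FeS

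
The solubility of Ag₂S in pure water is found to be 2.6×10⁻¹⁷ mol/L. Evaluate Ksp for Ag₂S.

Ksp = 7.0×10⁻⁵⁰

Ag₂S(s) ⇌ 2 Ag⁺(aq) + S²⁻(aq)
With molar solubility s: [Ag⁺] = 2s, [S²⁻] = s.
Ksp = [Ag⁺]^2[S²⁻] = (2s)^2 · s = 4s^3
Ksp = 4 × (2.6×10⁻¹⁷)^3 = 7.0×10⁻⁵⁰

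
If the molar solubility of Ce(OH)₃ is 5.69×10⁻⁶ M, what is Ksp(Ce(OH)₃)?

Ksp = 2.83×10⁻²⁰

Ce(OH)₃(s) ⇌ Ce³⁺(aq) + 3 OH⁻(aq)
If s mol/L of Ce(OH)₃ dissolves, [Ce³⁺] = s and [OH⁻] = 3s.
Ksp = [Ce³⁺][OH⁻]^3 = s · (3s)^3 = 27s^4
Ksp = 27 × (5.69×10⁻⁶)^4 = 2.83×10⁻²⁰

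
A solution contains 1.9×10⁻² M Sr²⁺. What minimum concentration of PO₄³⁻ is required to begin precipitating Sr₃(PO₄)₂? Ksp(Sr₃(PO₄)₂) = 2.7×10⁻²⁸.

6.3×10⁻¹² M

Precipitation of each salt begins when its ion product equals Ksp.
Sr₃(PO₄)₂(s) ⇌ 3 Sr²⁺(aq) + 2 PO₄³⁻(aq)
Ksp = [Sr²⁺]^3[PO₄³⁻]^2 = [PO₄³⁻]^2(1.9×10⁻²)^3
[PO₄³⁻]^2 = 2.7×10⁻²⁸ / (1.9×10⁻²)^3 = 3.9×10⁻²³
[PO₄³⁻] = 6.3×10⁻¹² M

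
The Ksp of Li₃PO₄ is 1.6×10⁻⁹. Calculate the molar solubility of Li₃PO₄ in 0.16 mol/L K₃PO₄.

7.2×10⁻⁴ M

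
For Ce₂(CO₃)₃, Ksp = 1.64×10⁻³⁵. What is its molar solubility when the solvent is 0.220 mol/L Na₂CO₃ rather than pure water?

1.96×10⁻¹⁷ M

Ce₂(CO₃)₃(s) ⇌ 2 Ce³⁺(aq) + 3 CO₃²⁻(aq)
The solution already contains CO₃²⁻ at 0.220 mol/L. Let s be the molar solubility of Ce₂(CO₃)₃.
[CO₃²⁻] ≈ 0.220 mol/L (common ion dominates); [Ce³⁺] = 2s.
Ksp = [Ce³⁺]^2[CO₃²⁻]^3 = (2s)^2(0.220)^3
(2s)^2 = 1.64×10⁻³⁵ / (0.220)^3 = 1.54×10⁻³³
s = 1.96×10⁻¹⁷ mol/L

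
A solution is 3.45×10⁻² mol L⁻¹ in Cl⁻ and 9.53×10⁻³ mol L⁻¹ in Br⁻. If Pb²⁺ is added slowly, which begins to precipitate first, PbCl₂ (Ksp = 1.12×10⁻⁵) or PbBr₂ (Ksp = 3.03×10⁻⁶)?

PbCl₂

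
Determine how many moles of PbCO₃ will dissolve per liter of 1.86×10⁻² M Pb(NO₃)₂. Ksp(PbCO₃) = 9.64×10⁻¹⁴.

5.18×10⁻¹² M

PbCO₃(s) ⇌ Pb²⁺(aq) + CO₃²⁻(aq)
With Pb²⁺ already at 1.86×10⁻² M and s small, take [Pb²⁺] ≈ 1.86×10⁻² M and [CO₃²⁻] = s.
Ksp = [Pb²⁺][CO₃²⁻] = (1.86×10⁻²)s
s = 9.64×10⁻¹⁴ / (1.86×10⁻²) = 5.18×10⁻¹²
s = 5.18×10⁻¹² M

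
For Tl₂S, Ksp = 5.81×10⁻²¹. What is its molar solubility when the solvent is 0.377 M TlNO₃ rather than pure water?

4.09×10⁻²⁰ M

Tl₂S(s) ⇌ 2 Tl⁺(aq) + S²⁻(aq)
Tl⁺ is already present at 0.377 M. If s mol/L of Tl₂S dissolves, [S²⁻] = s while [Tl⁺] ≈ 0.377 M.
Ksp = [Tl⁺]^2[S²⁻] = (0.377)^2s
s = 5.81×10⁻²¹ / (0.377)^2 = 4.09×10⁻²⁰
s = 4.09×10⁻²⁰ M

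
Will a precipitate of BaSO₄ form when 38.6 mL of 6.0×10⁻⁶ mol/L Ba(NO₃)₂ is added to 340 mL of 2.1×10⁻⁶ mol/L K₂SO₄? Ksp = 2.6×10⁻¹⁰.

After mixing, V = 38.6 mL + 340 mL = 378.6 mL.
[Ba²⁺] = (6.0×10⁻⁶)(38.6)/378.6 = 6.1×10⁻⁷ mol/L
[SO₄²⁻] = (2.1×10⁻⁶)(340)/378.6 = 1.9×10⁻⁶ mol/L
Q = [Ba²⁺][SO₄²⁻] = 1.2×10⁻¹²
Q = 1.2×10⁻¹² < Ksp = 2.6×10⁻¹⁰, so the solution is unsaturated and no precipitate forms.

No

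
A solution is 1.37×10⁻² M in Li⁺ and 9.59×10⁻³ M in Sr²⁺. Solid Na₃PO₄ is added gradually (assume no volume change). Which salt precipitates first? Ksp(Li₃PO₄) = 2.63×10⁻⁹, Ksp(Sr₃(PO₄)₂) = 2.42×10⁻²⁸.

Each salt precipitates once Q = Ksp for that salt.
For Li₃PO₄: [PO₄³⁻] = (Ksp/[Li⁺]^3) = 1.02×10⁻³ M
For Sr₃(PO₄)₂: [PO₄³⁻] = (Ksp/[Sr²⁺]^3)^(1/2) = 1.66×10⁻¹¹ M
Since Sr₃(PO₄)₂ needs less PO₄³⁻ to reach saturation, it precipitates first.

Sr₃(PO₄)₂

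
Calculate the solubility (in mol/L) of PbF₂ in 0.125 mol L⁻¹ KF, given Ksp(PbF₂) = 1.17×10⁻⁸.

7.49×10⁻⁷ M

PbF₂(s) ⇌ Pb²⁺(aq) + 2 F⁻(aq)
With F⁻ already at 0.125 mol L⁻¹ and s small, take [F⁻] ≈ 0.125 mol L⁻¹ and [Pb²⁺] = s.
Ksp = [Pb²⁺][F⁻]^2 = s(0.125)^2
s = 1.17×10⁻⁸ / (0.125)^2 = 7.49×10⁻⁷
s = 7.49×10⁻⁷ mol L⁻¹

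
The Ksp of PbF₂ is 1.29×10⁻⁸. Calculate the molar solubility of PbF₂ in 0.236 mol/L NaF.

2.32×10⁻⁷ M

PbF₂(s) ⇌ Pb²⁺(aq) + 2 F⁻(aq)
The solution already contains F⁻ at 0.236 mol/L. Let s be the molar solubility of PbF₂.
[F⁻] ≈ 0.236 mol/L (common ion dominates); [Pb²⁺] = s.
Ksp = [Pb²⁺][F⁻]^2 = s(0.236)^2
s = 1.29×10⁻⁸ / (0.236)^2 = 2.32×10⁻⁷
s = 2.32×10⁻⁷ mol/L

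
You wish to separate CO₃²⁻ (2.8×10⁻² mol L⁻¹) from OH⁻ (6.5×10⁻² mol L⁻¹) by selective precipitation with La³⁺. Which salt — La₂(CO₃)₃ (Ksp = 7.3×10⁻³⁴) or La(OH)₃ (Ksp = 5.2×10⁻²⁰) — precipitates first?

Precipitation begins when Q = Ksp.
For La₂(CO₃)₃: [La³⁺] = (Ksp/[CO₃²⁻]^3)^(1/2) = 5.8×10⁻¹⁵ mol L⁻¹
For La(OH)₃: [La³⁺] = (Ksp/[OH⁻]^3) = 1.9×10⁻¹⁶ mol L⁻¹
Since La(OH)₃ needs less La³⁺ to reach saturation, it precipitates first.

La(OH)₃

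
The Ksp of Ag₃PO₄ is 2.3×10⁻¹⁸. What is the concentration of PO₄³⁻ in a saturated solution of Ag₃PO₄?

Ag₃PO₄(s) ⇌ 3 Ag⁺(aq) + PO₄³⁻(aq)
Let s be the molar solubility. Then [Ag⁺] = 3s and [PO₄³⁻] = s.
Ksp = [Ag⁺]^3[PO₄³⁻] = (3s)^3 · s = 27s^4 = 2.3×10⁻¹⁸
s = 1.7×10⁻⁵ mol L⁻¹
[PO₄³⁻] = s = 1.7×10⁻⁵ mol L⁻¹

1.7×10⁻⁵ M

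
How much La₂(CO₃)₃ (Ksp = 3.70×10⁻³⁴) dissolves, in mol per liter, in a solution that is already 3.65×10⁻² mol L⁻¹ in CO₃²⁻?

La₂(CO₃)₃(s) ⇌ 2 La³⁺(aq) + 3 CO₃²⁻(aq)
The solution already contains CO₃²⁻ at 3.65×10⁻² mol L⁻¹. Let s be the molar solubility of La₂(CO₃)₃.
[CO₃²⁻] ≈ 3.65×10⁻² mol L⁻¹ (common ion dominates); [La³⁺] = 2s.
Ksp = [La³⁺]^2[CO₃²⁻]^3 = (2s)^2(3.65×10⁻²)^3
(2s)^2 = 3.70×10⁻³⁴ / (3.65×10⁻²)^3 = 7.61×10⁻³⁰
s = 1.38×10⁻¹⁵ mol L⁻¹

1.38×10⁻¹⁵ M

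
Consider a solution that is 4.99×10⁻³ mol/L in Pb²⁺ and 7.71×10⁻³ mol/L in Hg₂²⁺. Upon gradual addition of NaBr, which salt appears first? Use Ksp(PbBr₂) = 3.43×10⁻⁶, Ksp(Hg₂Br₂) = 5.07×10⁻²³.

Precipitation begins when Q = Ksp.
For PbBr₂: [Br⁻] = (Ksp/[Pb²⁺])^(1/2) = 2.62×10⁻² mol/L
For Hg₂Br₂: [Br⁻] = (Ksp/[Hg₂²⁺])^(1/2) = 8.11×10⁻¹¹ mol/L
Hg₂Br₂ requires the lower [Br⁻], so it precipitates first.

Hg₂Br₂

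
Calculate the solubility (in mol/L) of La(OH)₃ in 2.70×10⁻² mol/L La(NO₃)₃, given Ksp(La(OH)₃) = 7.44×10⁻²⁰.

La(OH)₃(s) ⇌ La³⁺(aq) + 3 OH⁻(aq)
The solution already contains La³⁺ at 2.70×10⁻² mol/L. Let s be the molar solubility of La(OH)₃.
[La³⁺] ≈ 2.70×10⁻² mol/L (common ion dominates); [OH⁻] = 3s.
Ksp = [La³⁺][OH⁻]^3 = (2.70×10⁻²)(3s)^3
(3s)^3 = 7.44×10⁻²⁰ / (2.70×10⁻²) = 2.76×10⁻¹⁸
s = 4.67×10⁻⁷ mol/L

4.67×10⁻⁷ M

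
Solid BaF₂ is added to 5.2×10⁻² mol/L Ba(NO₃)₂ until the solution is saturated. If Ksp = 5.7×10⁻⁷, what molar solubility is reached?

1.7×10⁻³ M

BaF₂(s) ⇌ Ba²⁺(aq) + 2 F⁻(aq)
Let s be the solubility of BaF₂ here. The common ion gives [Ba²⁺] ≈ 5.2×10⁻² mol/L, and [F⁻] = 2s.
Ksp = [Ba²⁺][F⁻]^2 = (5.2×10⁻²)(2s)^2
(2s)^2 = 5.7×10⁻⁷ / (5.2×10⁻²) = 1.1×10⁻⁵
s = 1.7×10⁻³ mol/L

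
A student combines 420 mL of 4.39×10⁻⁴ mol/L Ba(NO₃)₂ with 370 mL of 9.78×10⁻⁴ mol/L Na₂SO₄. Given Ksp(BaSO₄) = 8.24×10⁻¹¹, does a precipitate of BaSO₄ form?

Yes

The combined volume is 790 mL.
[Ba²⁺] = (4.39×10⁻⁴)(420)/790 = 2.33×10⁻⁴ mol/L
[SO₄²⁻] = (9.78×10⁻⁴)(370)/790 = 4.58×10⁻⁴ mol/L
Q = [Ba²⁺][SO₄²⁻] = 1.07×10⁻⁷
Since Q (1.07×10⁻⁷) exceeds Ksp (8.24×10⁻¹¹), BaSO₄ will precipitate.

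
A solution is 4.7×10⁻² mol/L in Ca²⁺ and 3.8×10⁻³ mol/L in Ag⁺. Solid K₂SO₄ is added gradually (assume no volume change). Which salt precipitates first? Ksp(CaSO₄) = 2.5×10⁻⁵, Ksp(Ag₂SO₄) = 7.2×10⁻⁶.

Each salt precipitates once Q = Ksp for that salt.
For CaSO₄: [SO₄²⁻] = (Ksp/[Ca²⁺]) = 5.3×10⁻⁴ mol/L
For Ag₂SO₄: [SO₄²⁻] = (Ksp/[Ag⁺]^2) = 0.50 mol/L
CaSO₄ requires the lower [SO₄²⁻], so it precipitates first.

CaSO₄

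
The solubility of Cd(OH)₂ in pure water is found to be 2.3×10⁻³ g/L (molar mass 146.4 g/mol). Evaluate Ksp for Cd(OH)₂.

s = (2.3×10⁻³ g L⁻¹)/(146.4 g mol⁻¹) = 1.571×10⁻⁵ M
Cd(OH)₂(s) ⇌ Cd²⁺(aq) + 2 OH⁻(aq)
Call the molar solubility s, so that [Cd²⁺] = s and [OH⁻] = 2s.
Ksp = [Cd²⁺][OH⁻]^2 = s · (2s)^2 = 4s^3
Ksp = 4 × (1.571×10⁻⁵)^3 = 1.6×10⁻¹⁴

Ksp = 1.6×10⁻¹⁴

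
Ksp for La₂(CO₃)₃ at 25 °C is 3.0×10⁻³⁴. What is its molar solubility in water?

La₂(CO₃)₃(s) ⇌ 2 La³⁺(aq) + 3 CO₃²⁻(aq)
If s mol/L of La₂(CO₃)₃ dissolves, [La³⁺] = 2s and [CO₃²⁻] = 3s.
Ksp = [La³⁺]^2[CO₃²⁻]^3 = (2s)^2 · (3s)^3 = 108s^5
108s^5 = 3.0×10⁻³⁴  ⇒  s^5 = 2.8×10⁻³⁶
Taking the 5th root, s = 7.7×10⁻⁸ mol L⁻¹.

7.7×10⁻⁸ M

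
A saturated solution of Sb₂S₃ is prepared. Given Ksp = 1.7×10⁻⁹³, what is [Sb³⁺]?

2.2×10⁻¹⁹ M

Sb₂S₃(s) ⇌ 2 Sb³⁺(aq) + 3 S²⁻(aq)
If s mol/L of Sb₂S₃ dissolves, [Sb³⁺] = 2s and [S²⁻] = 3s.
Ksp = [Sb³⁺]^2[S²⁻]^3 = (2s)^2 · (3s)^3 = 108s^5 = 1.7×10⁻⁹³
s = 1.1×10⁻¹⁹ M
[Sb³⁺] = 2s = 2.2×10⁻¹⁹ M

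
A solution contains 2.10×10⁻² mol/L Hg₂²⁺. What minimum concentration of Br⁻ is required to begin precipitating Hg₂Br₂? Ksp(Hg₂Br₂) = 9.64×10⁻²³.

Precipitation begins when Q = Ksp.
Hg₂Br₂(s) ⇌ Hg₂²⁺(aq) + 2 Br⁻(aq)
Ksp = [Hg₂²⁺][Br⁻]^2 = [Br⁻]^2(2.10×10⁻²)
[Br⁻]^2 = 9.64×10⁻²³ / (2.10×10⁻²) = 4.59×10⁻²¹
[Br⁻] = 6.78×10⁻¹¹ mol/L

6.78×10⁻¹¹ M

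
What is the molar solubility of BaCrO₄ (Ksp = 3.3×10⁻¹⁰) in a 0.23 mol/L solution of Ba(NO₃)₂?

1.4×10⁻⁹ M

BaCrO₄(s) ⇌ Ba²⁺(aq) + CrO₄²⁻(aq)
Ba²⁺ is already present at 0.23 mol/L. If s mol/L of BaCrO₄ dissolves, [CrO₄²⁻] = s while [Ba²⁺] ≈ 0.23 mol/L.
Ksp = [Ba²⁺][CrO₄²⁻] = (0.23)s
s = 3.3×10⁻¹⁰ / (0.23) = 1.4×10⁻⁹
s = 1.4×10⁻⁹ mol/L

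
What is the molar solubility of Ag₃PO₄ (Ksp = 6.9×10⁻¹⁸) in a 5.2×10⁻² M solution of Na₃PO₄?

Ag₃PO₄(s) ⇌ 3 Ag⁺(aq) + PO₄³⁻(aq)
Let s be the solubility of Ag₃PO₄ here. The common ion gives [PO₄³⁻] ≈ 5.2×10⁻² M, and [Ag⁺] = 3s.
Ksp = [Ag⁺]^3[PO₄³⁻] = (3s)^3(5.2×10⁻²)
(3s)^3 = 6.9×10⁻¹⁸ / (5.2×10⁻²) = 1.3×10⁻¹⁶
s = 1.7×10⁻⁶ M

1.7×10⁻⁶ M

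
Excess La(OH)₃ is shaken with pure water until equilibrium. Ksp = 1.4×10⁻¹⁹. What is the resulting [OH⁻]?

2.5×10⁻⁵ M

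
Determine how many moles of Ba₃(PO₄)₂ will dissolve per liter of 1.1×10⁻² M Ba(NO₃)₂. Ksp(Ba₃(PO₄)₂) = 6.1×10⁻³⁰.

1.1×10⁻¹² M

Ba₃(PO₄)₂(s) ⇌ 3 Ba²⁺(aq) + 2 PO₄³⁻(aq)
Let s be the solubility of Ba₃(PO₄)₂ here. The common ion gives [Ba²⁺] ≈ 1.1×10⁻² M, and [PO₄³⁻] = 2s.
Ksp = [Ba²⁺]^3[PO₄³⁻]^2 = (1.1×10⁻²)^3(2s)^2
(2s)^2 = 6.1×10⁻³⁰ / (1.1×10⁻²)^3 = 4.6×10⁻²⁴
s = 1.1×10⁻¹² M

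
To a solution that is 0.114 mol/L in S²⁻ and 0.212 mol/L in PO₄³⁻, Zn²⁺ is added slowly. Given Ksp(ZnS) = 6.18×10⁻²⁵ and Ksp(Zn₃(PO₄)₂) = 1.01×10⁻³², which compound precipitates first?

ZnS

Each salt precipitates once Q = Ksp for that salt.
For ZnS: [Zn²⁺] = (Ksp/[S²⁻]) = 5.42×10⁻²⁴ mol/L
For Zn₃(PO₄)₂: [Zn²⁺] = (Ksp/[PO₄³⁻]^2)^(1/3) = 6.08×10⁻¹¹ mol/L
The smaller threshold [Zn²⁺] is reached first, so ZnS precipitates first.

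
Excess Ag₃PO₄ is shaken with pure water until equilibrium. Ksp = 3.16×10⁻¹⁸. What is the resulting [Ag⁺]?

5.55×10⁻⁵ M

Ag₃PO₄(s) ⇌ 3 Ag⁺(aq) + PO₄³⁻(aq)
Let s be the molar solubility. Then [Ag⁺] = 3s and [PO₄³⁻] = s.
Ksp = [Ag⁺]^3[PO₄³⁻] = (3s)^3 · s = 27s^4 = 3.16×10⁻¹⁸
s = 1.85×10⁻⁵ mol/L
[Ag⁺] = 3s = 5.55×10⁻⁵ mol/L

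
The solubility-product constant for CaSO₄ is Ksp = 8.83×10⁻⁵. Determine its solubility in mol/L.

9.40×10⁻³ M

CaSO₄(s) ⇌ Ca²⁺(aq) + SO₄²⁻(aq)
With molar solubility s: [Ca²⁺] = s, [SO₄²⁻] = s.
Ksp = [Ca²⁺][SO₄²⁻] = s · s = s^2
s^2 = 8.83×10⁻⁵
s = (8.83×10⁻⁵)^(1/2) = 9.40×10⁻³ M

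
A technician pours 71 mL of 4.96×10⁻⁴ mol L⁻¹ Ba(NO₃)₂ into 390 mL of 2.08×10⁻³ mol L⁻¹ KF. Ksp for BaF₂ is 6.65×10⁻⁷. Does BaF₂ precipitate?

No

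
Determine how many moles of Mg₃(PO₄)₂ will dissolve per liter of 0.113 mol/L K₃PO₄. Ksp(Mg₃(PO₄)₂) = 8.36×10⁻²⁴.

Mg₃(PO₄)₂(s) ⇌ 3 Mg²⁺(aq) + 2 PO₄³⁻(aq)
Let s be the solubility of Mg₃(PO₄)₂ here. The common ion gives [PO₄³⁻] ≈ 0.113 mol/L, and [Mg²⁺] = 3s.
Ksp = [Mg²⁺]^3[PO₄³⁻]^2 = (3s)^3(0.113)^2
(3s)^3 = 8.36×10⁻²⁴ / (0.113)^2 = 6.55×10⁻²²
s = 2.89×10⁻⁸ mol/L

2.89×10⁻⁸ M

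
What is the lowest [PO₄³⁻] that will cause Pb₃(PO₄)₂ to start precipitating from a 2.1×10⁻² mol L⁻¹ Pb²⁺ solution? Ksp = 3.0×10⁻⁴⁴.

The threshold for precipitation is Q = Ksp.
Pb₃(PO₄)₂(s) ⇌ 3 Pb²⁺(aq) + 2 PO₄³⁻(aq)
Ksp = [Pb²⁺]^3[PO₄³⁻]^2 = [PO₄³⁻]^2(2.1×10⁻²)^3
[PO₄³⁻]^2 = 3.0×10⁻⁴⁴ / (2.1×10⁻²)^3 = 3.2×10⁻³⁹
[PO₄³⁻] = 5.7×10⁻²⁰ mol L⁻¹

5.7×10⁻²⁰ M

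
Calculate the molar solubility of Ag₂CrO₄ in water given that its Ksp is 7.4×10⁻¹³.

5.7×10⁻⁵ M

Ag₂CrO₄(s) ⇌ 2 Ag⁺(aq) + CrO₄²⁻(aq)
For each mole of Ag₂CrO₄ that dissolves per liter, [Ag⁺] = 2s and [CrO₄²⁻] = s; let s denote this solubility.
Ksp = [Ag⁺]^2[CrO₄²⁻] = (2s)^2 · s = 4s^3
4s^3 = 7.4×10⁻¹³  ⇒  s^3 = 1.9×10⁻¹³
Taking the 3rd root, s = 5.7×10⁻⁵ M.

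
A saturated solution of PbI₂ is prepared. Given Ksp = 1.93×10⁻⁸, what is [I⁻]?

3.38×10⁻³ M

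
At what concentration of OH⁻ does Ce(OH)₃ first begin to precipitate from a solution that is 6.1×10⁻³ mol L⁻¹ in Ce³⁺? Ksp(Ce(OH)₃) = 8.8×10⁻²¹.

Precipitation begins when Q = Ksp.
Ce(OH)₃(s) ⇌ Ce³⁺(aq) + 3 OH⁻(aq)
Ksp = [Ce³⁺][OH⁻]^3 = [OH⁻]^3(6.1×10⁻³)
[OH⁻]^3 = 8.8×10⁻²¹ / (6.1×10⁻³) = 1.4×10⁻¹⁸
[OH⁻] = 1.1×10⁻⁶ mol L⁻¹

1.1×10⁻⁶ M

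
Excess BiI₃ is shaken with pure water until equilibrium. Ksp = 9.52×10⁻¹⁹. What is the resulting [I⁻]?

4.11×10⁻⁵ M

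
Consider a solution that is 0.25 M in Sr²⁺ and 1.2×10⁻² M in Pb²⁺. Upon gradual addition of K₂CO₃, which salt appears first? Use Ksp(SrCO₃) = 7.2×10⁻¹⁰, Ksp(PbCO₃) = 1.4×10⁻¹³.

PbCO₃

A salt starts to precipitate once the ion product Q reaches its Ksp.
For SrCO₃: [CO₃²⁻] = (Ksp/[Sr²⁺]) = 2.9×10⁻⁹ M
For PbCO₃: [CO₃²⁻] = (Ksp/[Pb²⁺]) = 1.2×10⁻¹¹ M
Since PbCO₃ needs less CO₃²⁻ to reach saturation, it precipitates first.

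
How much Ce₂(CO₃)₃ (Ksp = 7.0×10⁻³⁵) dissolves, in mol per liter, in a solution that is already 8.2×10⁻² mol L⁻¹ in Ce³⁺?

Ce₂(CO₃)₃(s) ⇌ 2 Ce³⁺(aq) + 3 CO₃²⁻(aq)
With Ce³⁺ already at 8.2×10⁻² mol L⁻¹ and s small, take [Ce³⁺] ≈ 8.2×10⁻² mol L⁻¹ and [CO₃²⁻] = 3s.
Ksp = [Ce³⁺]^2[CO₃²⁻]^3 = (8.2×10⁻²)^2(3s)^3
(3s)^3 = 7.0×10⁻³⁵ / (8.2×10⁻²)^2 = 1.0×10⁻³²
s = 7.3×10⁻¹² mol L⁻¹

7.3×10⁻¹² M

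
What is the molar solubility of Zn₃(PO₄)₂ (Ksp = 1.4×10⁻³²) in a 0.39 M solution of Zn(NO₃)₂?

2.4×10⁻¹⁶ M

Zn₃(PO₄)₂(s) ⇌ 3 Zn²⁺(aq) + 2 PO₄³⁻(aq)
Let s be the solubility of Zn₃(PO₄)₂ here. The common ion gives [Zn²⁺] ≈ 0.39 M, and [PO₄³⁻] = 2s.
Ksp = [Zn²⁺]^3[PO₄³⁻]^2 = (0.39)^3(2s)^2
(2s)^2 = 1.4×10⁻³² / (0.39)^3 = 2.4×10⁻³¹
s = 2.4×10⁻¹⁶ M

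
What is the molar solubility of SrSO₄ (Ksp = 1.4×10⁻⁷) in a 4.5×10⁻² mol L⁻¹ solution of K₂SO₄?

SrSO₄(s) ⇌ Sr²⁺(aq) + SO₄²⁻(aq)
The solution already contains SO₄²⁻ at 4.5×10⁻² mol L⁻¹. Let s be the molar solubility of SrSO₄.
[SO₄²⁻] ≈ 4.5×10⁻² mol L⁻¹ (common ion dominates); [Sr²⁺] = s.
Ksp = [Sr²⁺][SO₄²⁻] = s(4.5×10⁻²)
s = 1.4×10⁻⁷ / (4.5×10⁻²) = 3.1×10⁻⁶
s = 3.1×10⁻⁶ mol L⁻¹

3.1×10⁻⁶ M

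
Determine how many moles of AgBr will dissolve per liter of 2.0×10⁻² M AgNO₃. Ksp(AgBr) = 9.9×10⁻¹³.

5.0×10⁻¹¹ M

AgBr(s) ⇌ Ag⁺(aq) + Br⁻(aq)
Let s be the solubility of AgBr here. The common ion gives [Ag⁺] ≈ 2.0×10⁻² M, and [Br⁻] = s.
Ksp = [Ag⁺][Br⁻] = (2.0×10⁻²)s
s = 9.9×10⁻¹³ / (2.0×10⁻²) = 5.0×10⁻¹¹
s = 5.0×10⁻¹¹ M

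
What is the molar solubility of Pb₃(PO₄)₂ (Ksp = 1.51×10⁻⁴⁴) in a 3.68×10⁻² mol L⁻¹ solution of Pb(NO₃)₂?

8.70×10⁻²¹ M

Pb₃(PO₄)₂(s) ⇌ 3 Pb²⁺(aq) + 2 PO₄³⁻(aq)
With Pb²⁺ already at 3.68×10⁻² mol L⁻¹ and s small, take [Pb²⁺] ≈ 3.68×10⁻² mol L⁻¹ and [PO₄³⁻] = 2s.
Ksp = [Pb²⁺]^3[PO₄³⁻]^2 = (3.68×10⁻²)^3(2s)^2
(2s)^2 = 1.51×10⁻⁴⁴ / (3.68×10⁻²)^3 = 3.03×10⁻⁴⁰
s = 8.70×10⁻²¹ mol L⁻¹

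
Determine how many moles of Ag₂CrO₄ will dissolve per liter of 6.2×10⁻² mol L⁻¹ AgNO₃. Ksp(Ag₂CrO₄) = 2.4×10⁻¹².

6.2×10⁻¹⁰ M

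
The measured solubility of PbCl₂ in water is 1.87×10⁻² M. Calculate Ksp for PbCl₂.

Ksp = 2.62×10⁻⁵

PbCl₂(s) ⇌ Pb²⁺(aq) + 2 Cl⁻(aq)
With molar solubility s: [Pb²⁺] = s, [Cl⁻] = 2s.
Ksp = [Pb²⁺][Cl⁻]^2 = s · (2s)^2 = 4s^3
Ksp = 4 × (1.87×10⁻²)^3 = 2.62×10⁻⁵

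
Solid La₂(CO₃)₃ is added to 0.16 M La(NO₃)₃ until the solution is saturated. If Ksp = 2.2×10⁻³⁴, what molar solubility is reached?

6.8×10⁻¹² M

La₂(CO₃)₃(s) ⇌ 2 La³⁺(aq) + 3 CO₃²⁻(aq)
The solution already contains La³⁺ at 0.16 M. Let s be the molar solubility of La₂(CO₃)₃.
[La³⁺] ≈ 0.16 M (common ion dominates); [CO₃²⁻] = 3s.
Ksp = [La³⁺]^2[CO₃²⁻]^3 = (0.16)^2(3s)^3
(3s)^3 = 2.2×10⁻³⁴ / (0.16)^2 = 8.6×10⁻³³
s = 6.8×10⁻¹² M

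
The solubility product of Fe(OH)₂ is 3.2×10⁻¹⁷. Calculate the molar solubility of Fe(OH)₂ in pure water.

Fe(OH)₂(s) ⇌ Fe²⁺(aq) + 2 OH⁻(aq)
Let s be the molar solubility. Then [Fe²⁺] = s and [OH⁻] = 2s.
Ksp = [Fe²⁺][OH⁻]^2 = s · (2s)^2 = 4s^3
4s^3 = 3.2×10⁻¹⁷  ⇒  s^3 = 8.0×10⁻¹⁸
s = 2.0×10⁻⁶ mol/L

2.0×10⁻⁶ M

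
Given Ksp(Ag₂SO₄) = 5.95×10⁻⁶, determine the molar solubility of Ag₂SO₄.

1.14×10⁻² M

Ag₂SO₄(s) ⇌ 2 Ag⁺(aq) + SO₄²⁻(aq)
Call the molar solubility s, so that [Ag⁺] = 2s and [SO₄²⁻] = s.
Ksp = [Ag⁺]^2[SO₄²⁻] = (2s)^2 · s = 4s^3
4s^3 = 5.95×10⁻⁶  ⇒  s^3 = 1.49×10⁻⁶
s = 1.14×10⁻² mol L⁻¹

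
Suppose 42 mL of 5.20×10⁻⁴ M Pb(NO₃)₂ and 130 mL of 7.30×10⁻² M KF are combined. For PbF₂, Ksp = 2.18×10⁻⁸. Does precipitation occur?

After mixing, V = 42 mL + 130 mL = 172 mL.
[Pb²⁺] = (5.20×10⁻⁴)(42)/172 = 1.27×10⁻⁴ M
[F⁻] = (7.30×10⁻²)(130)/172 = 5.52×10⁻² M
Q = [Pb²⁺][F⁻]^2 = 3.87×10⁻⁷
Since Q (3.87×10⁻⁷) exceeds Ksp (2.18×10⁻⁸), PbF₂ will precipitate.

Yes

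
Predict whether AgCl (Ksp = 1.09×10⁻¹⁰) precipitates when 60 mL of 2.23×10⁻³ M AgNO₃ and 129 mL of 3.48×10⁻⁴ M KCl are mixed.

Total volume after mixing = 60 + 129 = 189 mL.
[Ag⁺] = (2.23×10⁻³)(60)/189 = 7.08×10⁻⁴ M
[Cl⁻] = (3.48×10⁻⁴)(129)/189 = 2.38×10⁻⁴ M
Q = [Ag⁺][Cl⁻] = 1.68×10⁻⁷
Q = 1.68×10⁻⁷ > Ksp = 1.09×10⁻¹⁰, so the solution is supersaturated and AgCl precipitates.

Yes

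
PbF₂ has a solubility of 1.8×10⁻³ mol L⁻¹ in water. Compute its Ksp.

PbF₂(s) ⇌ Pb²⁺(aq) + 2 F⁻(aq)
Let s be the molar solubility. Then [Pb²⁺] = s and [F⁻] = 2s.
Ksp = [Pb²⁺][F⁻]^2 = s · (2s)^2 = 4s^3
Ksp = 4 × (1.8×10⁻³)^3 = 2.3×10⁻⁸

Ksp = 2.3×10⁻⁸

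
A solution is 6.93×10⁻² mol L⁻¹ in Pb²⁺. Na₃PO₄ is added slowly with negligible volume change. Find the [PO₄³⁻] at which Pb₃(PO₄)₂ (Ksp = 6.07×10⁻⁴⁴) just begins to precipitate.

1.35×10⁻²⁰ M

A salt starts to precipitate once the ion product Q reaches its Ksp.
Pb₃(PO₄)₂(s) ⇌ 3 Pb²⁺(aq) + 2 PO₄³⁻(aq)
Ksp = [Pb²⁺]^3[PO₄³⁻]^2 = [PO₄³⁻]^2(6.93×10⁻²)^3
[PO₄³⁻]^2 = 6.07×10⁻⁴⁴ / (6.93×10⁻²)^3 = 1.82×10⁻⁴⁰
[PO₄³⁻] = 1.35×10⁻²⁰ mol L⁻¹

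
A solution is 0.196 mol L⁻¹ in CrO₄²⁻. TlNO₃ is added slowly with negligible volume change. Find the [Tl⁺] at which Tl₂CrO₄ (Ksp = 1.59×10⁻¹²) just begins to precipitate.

2.85×10⁻⁶ M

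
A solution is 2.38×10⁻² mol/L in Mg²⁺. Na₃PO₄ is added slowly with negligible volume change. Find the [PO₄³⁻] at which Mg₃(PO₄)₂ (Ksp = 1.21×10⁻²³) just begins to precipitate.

9.47×10⁻¹⁰ M

Each salt precipitates once Q = Ksp for that salt.
Mg₃(PO₄)₂(s) ⇌ 3 Mg²⁺(aq) + 2 PO₄³⁻(aq)
Ksp = [Mg²⁺]^3[PO₄³⁻]^2 = [PO₄³⁻]^2(2.38×10⁻²)^3
[PO₄³⁻]^2 = 1.21×10⁻²³ / (2.38×10⁻²)^3 = 8.98×10⁻¹⁹
[PO₄³⁻] = 9.47×10⁻¹⁰ mol/L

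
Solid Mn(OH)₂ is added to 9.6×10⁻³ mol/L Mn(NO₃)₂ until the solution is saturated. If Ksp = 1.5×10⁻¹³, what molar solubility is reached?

2.0×10⁻⁶ M

Mn(OH)₂(s) ⇌ Mn²⁺(aq) + 2 OH⁻(aq)
With Mn²⁺ already at 9.6×10⁻³ mol/L and s small, take [Mn²⁺] ≈ 9.6×10⁻³ mol/L and [OH⁻] = 2s.
Ksp = [Mn²⁺][OH⁻]^2 = (9.6×10⁻³)(2s)^2
(2s)^2 = 1.5×10⁻¹³ / (9.6×10⁻³) = 1.6×10⁻¹¹
s = 2.0×10⁻⁶ mol/L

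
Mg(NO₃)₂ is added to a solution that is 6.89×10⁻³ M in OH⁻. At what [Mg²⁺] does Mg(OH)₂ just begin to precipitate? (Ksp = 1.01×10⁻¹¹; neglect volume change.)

Precipitation begins when Q = Ksp.
Mg(OH)₂(s) ⇌ Mg²⁺(aq) + 2 OH⁻(aq)
Ksp = [Mg²⁺][OH⁻]^2 = [Mg²⁺](6.89×10⁻³)^2
[Mg²⁺] = 1.01×10⁻¹¹ / (6.89×10⁻³)^2 = 2.13×10⁻⁷
[Mg²⁺] = 2.13×10⁻⁷ M

2.13×10⁻⁷ M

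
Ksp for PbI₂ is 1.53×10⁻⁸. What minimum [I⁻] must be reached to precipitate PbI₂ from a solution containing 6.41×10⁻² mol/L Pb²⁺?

Precipitation of each salt begins when its ion product equals Ksp.
PbI₂(s) ⇌ Pb²⁺(aq) + 2 I⁻(aq)
Ksp = [Pb²⁺][I⁻]^2 = [I⁻]^2(6.41×10⁻²)
[I⁻]^2 = 1.53×10⁻⁸ / (6.41×10⁻²) = 2.39×10⁻⁷
[I⁻] = 4.89×10⁻⁴ mol/L

4.89×10⁻⁴ M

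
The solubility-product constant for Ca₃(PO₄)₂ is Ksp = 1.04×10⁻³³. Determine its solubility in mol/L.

9.92×10⁻⁸ M

Ca₃(PO₄)₂(s) ⇌ 3 Ca²⁺(aq) + 2 PO₄³⁻(aq)
Call the molar solubility s, so that [Ca²⁺] = 3s and [PO₄³⁻] = 2s.
Ksp = [Ca²⁺]^3[PO₄³⁻]^2 = (3s)^3 · (2s)^2 = 108s^5
108s^5 = 1.04×10⁻³³  ⇒  s^5 = 9.63×10⁻³⁶
Taking the 5th root, s = 9.92×10⁻⁸ mol L⁻¹.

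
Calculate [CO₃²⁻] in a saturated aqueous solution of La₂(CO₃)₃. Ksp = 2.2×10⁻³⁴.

2.2×10⁻⁷ M

La₂(CO₃)₃(s) ⇌ 2 La³⁺(aq) + 3 CO₃²⁻(aq)
Call the molar solubility s, so that [La³⁺] = 2s and [CO₃²⁻] = 3s.
Ksp = [La³⁺]^2[CO₃²⁻]^3 = (2s)^2 · (3s)^3 = 108s^5 = 2.2×10⁻³⁴
s = 7.3×10⁻⁸ mol L⁻¹
[CO₃²⁻] = 3s = 2.2×10⁻⁷ mol L⁻¹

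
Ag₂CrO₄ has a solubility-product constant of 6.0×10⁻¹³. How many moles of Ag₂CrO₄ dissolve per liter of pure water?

Ag₂CrO₄(s) ⇌ 2 Ag⁺(aq) + CrO₄²⁻(aq)
With molar solubility s: [Ag⁺] = 2s, [CrO₄²⁻] = s.
Ksp = [Ag⁺]^2[CrO₄²⁻] = (2s)^2 · s = 4s^3
4s^3 = 6.0×10⁻¹³  ⇒  s^3 = 1.5×10⁻¹³
s = 5.3×10⁻⁵ mol L⁻¹

5.3×10⁻⁵ M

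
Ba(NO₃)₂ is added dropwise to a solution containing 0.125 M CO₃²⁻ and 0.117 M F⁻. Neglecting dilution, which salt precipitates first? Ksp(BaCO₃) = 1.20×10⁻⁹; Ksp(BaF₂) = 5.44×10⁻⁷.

Each salt precipitates once Q = Ksp for that salt.
For BaCO₃: [Ba²⁺] = (Ksp/[CO₃²⁻]) = 9.60×10⁻⁹ M
For BaF₂: [Ba²⁺] = (Ksp/[F⁻]^2) = 3.97×10⁻⁵ M
Since BaCO₃ needs less Ba²⁺ to reach saturation, it precipitates first.

BaCO₃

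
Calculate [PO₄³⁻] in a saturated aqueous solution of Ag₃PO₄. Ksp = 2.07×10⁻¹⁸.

Ag₃PO₄(s) ⇌ 3 Ag⁺(aq) + PO₄³⁻(aq)
Let s be the molar solubility. Then [Ag⁺] = 3s and [PO₄³⁻] = s.
Ksp = [Ag⁺]^3[PO₄³⁻] = (3s)^3 · s = 27s^4 = 2.07×10⁻¹⁸
s = 1.66×10⁻⁵ mol/L
[PO₄³⁻] = s = 1.66×10⁻⁵ mol/L

1.66×10⁻⁵ M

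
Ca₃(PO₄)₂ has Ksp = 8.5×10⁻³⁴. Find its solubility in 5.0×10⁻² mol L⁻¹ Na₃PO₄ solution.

Ca₃(PO₄)₂(s) ⇌ 3 Ca²⁺(aq) + 2 PO₄³⁻(aq)
Let s be the solubility of Ca₃(PO₄)₂ here. The common ion gives [PO₄³⁻] ≈ 5.0×10⁻² mol L⁻¹, and [Ca²⁺] = 3s.
Ksp = [Ca²⁺]^3[PO₄³⁻]^2 = (3s)^3(5.0×10⁻²)^2
(3s)^3 = 8.5×10⁻³⁴ / (5.0×10⁻²)^2 = 3.4×10⁻³¹
s = 2.3×10⁻¹¹ mol L⁻¹

2.3×10⁻¹¹ M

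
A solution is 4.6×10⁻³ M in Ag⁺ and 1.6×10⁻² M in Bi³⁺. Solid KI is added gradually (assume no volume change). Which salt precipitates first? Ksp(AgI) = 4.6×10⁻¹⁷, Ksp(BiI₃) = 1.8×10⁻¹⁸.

The threshold for precipitation is Q = Ksp.
For AgI: [I⁻] = (Ksp/[Ag⁺]) = 1.0×10⁻¹⁴ M
For BiI₃: [I⁻] = (Ksp/[Bi³⁺])^(1/3) = 4.8×10⁻⁶ M
AgI requires the lower [I⁻], so it precipitates first.

AgI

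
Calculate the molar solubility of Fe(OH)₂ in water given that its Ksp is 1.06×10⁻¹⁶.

2.98×10⁻⁶ M

Fe(OH)₂(s) ⇌ Fe²⁺(aq) + 2 OH⁻(aq)
For each mole of Fe(OH)₂ that dissolves per liter, [Fe²⁺] = s and [OH⁻] = 2s; let s denote this solubility.
Ksp = [Fe²⁺][OH⁻]^2 = s · (2s)^2 = 4s^3
4s^3 = 1.06×10⁻¹⁶  ⇒  s^3 = 2.65×10⁻¹⁷
s = 2.98×10⁻⁶ M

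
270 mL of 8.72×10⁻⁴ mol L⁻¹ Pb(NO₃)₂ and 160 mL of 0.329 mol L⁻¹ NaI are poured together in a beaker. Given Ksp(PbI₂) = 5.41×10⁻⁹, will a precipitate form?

Yes

Total volume after mixing = 270 + 160 = 430 mL.
[Pb²⁺] = (8.72×10⁻⁴)(270)/430 = 5.48×10⁻⁴ mol L⁻¹
[I⁻] = (0.329)(160)/430 = 0.122 mol L⁻¹
Q = [Pb²⁺][I⁻]^2 = 8.21×10⁻⁶
Because Q > Ksp (8.21×10⁻⁶ vs 5.41×10⁻⁹), a precipitate of PbI₂ forms.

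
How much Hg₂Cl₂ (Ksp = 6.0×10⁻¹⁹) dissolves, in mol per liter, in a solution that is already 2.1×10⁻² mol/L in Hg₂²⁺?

2.7×10⁻⁹ M

Hg₂Cl₂(s) ⇌ Hg₂²⁺(aq) + 2 Cl⁻(aq)
With Hg₂²⁺ already at 2.1×10⁻² mol/L and s small, take [Hg₂²⁺] ≈ 2.1×10⁻² mol/L and [Cl⁻] = 2s.
Ksp = [Hg₂²⁺][Cl⁻]^2 = (2.1×10⁻²)(2s)^2
(2s)^2 = 6.0×10⁻¹⁹ / (2.1×10⁻²) = 2.9×10⁻¹⁷
s = 2.7×10⁻⁹ mol/L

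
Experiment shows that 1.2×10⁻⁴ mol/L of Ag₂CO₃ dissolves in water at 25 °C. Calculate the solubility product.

Ksp = 6.9×10⁻¹²

Ag₂CO₃(s) ⇌ 2 Ag⁺(aq) + CO₃²⁻(aq)
Let s be the molar solubility. Then [Ag⁺] = 2s and [CO₃²⁻] = s.
Ksp = [Ag⁺]^2[CO₃²⁻] = (2s)^2 · s = 4s^3
Ksp = 4 × (1.2×10⁻⁴)^3 = 6.9×10⁻¹²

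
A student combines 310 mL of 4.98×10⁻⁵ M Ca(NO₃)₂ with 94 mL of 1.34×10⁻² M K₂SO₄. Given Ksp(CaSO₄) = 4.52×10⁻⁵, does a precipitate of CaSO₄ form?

Total volume after mixing = 310 + 94 = 404 mL.
[Ca²⁺] = (4.98×10⁻⁵)(310)/404 = 3.82×10⁻⁵ M
[SO₄²⁻] = (1.34×10⁻²)(94)/404 = 3.12×10⁻³ M
Q = [Ca²⁺][SO₄²⁻] = 1.19×10⁻⁷
Q < Ksp (1.19×10⁻⁷ vs 4.52×10⁻⁵); the solution remains unsaturated and no precipitate forms.

No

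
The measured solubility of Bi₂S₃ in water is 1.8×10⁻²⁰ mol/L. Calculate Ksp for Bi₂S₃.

Ksp = 2.0×10⁻⁹⁷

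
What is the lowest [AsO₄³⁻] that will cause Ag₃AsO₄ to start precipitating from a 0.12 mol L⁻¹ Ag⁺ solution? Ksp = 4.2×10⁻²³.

Each salt precipitates once Q = Ksp for that salt.
Ag₃AsO₄(s) ⇌ 3 Ag⁺(aq) + AsO₄³⁻(aq)
Ksp = [Ag⁺]^3[AsO₄³⁻] = [AsO₄³⁻](0.12)^3
[AsO₄³⁻] = 4.2×10⁻²³ / (0.12)^3 = 2.4×10⁻²⁰
[AsO₄³⁻] = 2.4×10⁻²⁰ mol L⁻¹

2.4×10⁻²⁰ M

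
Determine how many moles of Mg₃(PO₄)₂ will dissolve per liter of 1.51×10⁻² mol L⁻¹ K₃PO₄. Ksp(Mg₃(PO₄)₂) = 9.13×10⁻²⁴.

Mg₃(PO₄)₂(s) ⇌ 3 Mg²⁺(aq) + 2 PO₄³⁻(aq)
Let s be the solubility of Mg₃(PO₄)₂ here. The common ion gives [PO₄³⁻] ≈ 1.51×10⁻² mol L⁻¹, and [Mg²⁺] = 3s.
Ksp = [Mg²⁺]^3[PO₄³⁻]^2 = (3s)^3(1.51×10⁻²)^2
(3s)^3 = 9.13×10⁻²⁴ / (1.51×10⁻²)^2 = 4.00×10⁻²⁰
s = 1.14×10⁻⁷ mol L⁻¹

1.14×10⁻⁷ M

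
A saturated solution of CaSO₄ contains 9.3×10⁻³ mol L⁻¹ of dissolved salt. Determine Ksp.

CaSO₄(s) ⇌ Ca²⁺(aq) + SO₄²⁻(aq)
With molar solubility s: [Ca²⁺] = s, [SO₄²⁻] = s.
Ksp = [Ca²⁺][SO₄²⁻] = s · s = s^2
Ksp = (9.3×10⁻³)^2 = 8.6×10⁻⁵

Ksp = 8.6×10⁻⁵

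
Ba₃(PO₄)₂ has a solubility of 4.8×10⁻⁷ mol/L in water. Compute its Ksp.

Ksp = 2.8×10⁻³⁰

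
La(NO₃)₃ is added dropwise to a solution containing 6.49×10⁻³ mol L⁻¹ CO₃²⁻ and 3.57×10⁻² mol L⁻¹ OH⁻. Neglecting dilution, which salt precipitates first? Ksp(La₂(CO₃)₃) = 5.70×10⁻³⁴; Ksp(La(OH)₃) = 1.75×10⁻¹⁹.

La(OH)₃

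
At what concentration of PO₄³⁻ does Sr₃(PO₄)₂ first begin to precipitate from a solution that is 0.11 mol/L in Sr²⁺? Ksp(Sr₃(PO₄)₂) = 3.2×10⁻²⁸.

A salt starts to precipitate once the ion product Q reaches its Ksp.
Sr₃(PO₄)₂(s) ⇌ 3 Sr²⁺(aq) + 2 PO₄³⁻(aq)
Ksp = [Sr²⁺]^3[PO₄³⁻]^2 = [PO₄³⁻]^2(0.11)^3
[PO₄³⁻]^2 = 3.2×10⁻²⁸ / (0.11)^3 = 2.4×10⁻²⁵
[PO₄³⁻] = 4.9×10⁻¹³ mol/L

4.9×10⁻¹³ M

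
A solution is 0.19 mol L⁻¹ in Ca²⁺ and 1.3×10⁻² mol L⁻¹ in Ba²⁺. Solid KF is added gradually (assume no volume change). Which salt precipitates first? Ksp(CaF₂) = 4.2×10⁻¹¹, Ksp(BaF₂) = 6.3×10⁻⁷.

A salt starts to precipitate once the ion product Q reaches its Ksp.
For CaF₂: [F⁻] = (Ksp/[Ca²⁺])^(1/2) = 1.5×10⁻⁵ mol L⁻¹
For BaF₂: [F⁻] = (Ksp/[Ba²⁺])^(1/2) = 7.0×10⁻³ mol L⁻¹
CaF₂ requires the lower [F⁻], so it precipitates first.

CaF₂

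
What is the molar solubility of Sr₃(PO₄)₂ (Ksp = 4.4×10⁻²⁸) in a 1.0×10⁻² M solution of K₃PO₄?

Sr₃(PO₄)₂(s) ⇌ 3 Sr²⁺(aq) + 2 PO₄³⁻(aq)
The solution already contains PO₄³⁻ at 1.0×10⁻² M. Let s be the molar solubility of Sr₃(PO₄)₂.
[PO₄³⁻] ≈ 1.0×10⁻² M (common ion dominates); [Sr²⁺] = 3s.
Ksp = [Sr²⁺]^3[PO₄³⁻]^2 = (3s)^3(1.0×10⁻²)^2
(3s)^3 = 4.4×10⁻²⁸ / (1.0×10⁻²)^2 = 4.4×10⁻²⁴
s = 5.5×10⁻⁹ M

5.5×10⁻⁹ M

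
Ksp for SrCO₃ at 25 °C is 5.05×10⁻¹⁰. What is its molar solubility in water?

2.25×10⁻⁵ M

SrCO₃(s) ⇌ Sr²⁺(aq) + CO₃²⁻(aq)
For each mole of SrCO₃ that dissolves per liter, [Sr²⁺] = s and [CO₃²⁻] = s; let s denote this solubility.
Ksp = [Sr²⁺][CO₃²⁻] = s · s = s^2
s^2 = 5.05×10⁻¹⁰
s = 2.25×10⁻⁵ mol/L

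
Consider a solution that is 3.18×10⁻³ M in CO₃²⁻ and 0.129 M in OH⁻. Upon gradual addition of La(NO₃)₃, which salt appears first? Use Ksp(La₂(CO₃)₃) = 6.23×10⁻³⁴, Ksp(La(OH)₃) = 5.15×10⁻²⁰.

The threshold for precipitation is Q = Ksp.
For La₂(CO₃)₃: [La³⁺] = (Ksp/[CO₃²⁻]^3)^(1/2) = 1.39×10⁻¹³ M
For La(OH)₃: [La³⁺] = (Ksp/[OH⁻]^3) = 2.40×10⁻¹⁷ M
Since La(OH)₃ needs less La³⁺ to reach saturation, it precipitates first.

La(OH)₃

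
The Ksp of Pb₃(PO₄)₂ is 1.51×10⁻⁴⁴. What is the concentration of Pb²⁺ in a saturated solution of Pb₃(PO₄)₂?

Pb₃(PO₄)₂(s) ⇌ 3 Pb²⁺(aq) + 2 PO₄³⁻(aq)
With molar solubility s: [Pb²⁺] = 3s, [PO₄³⁻] = 2s.
Ksp = [Pb²⁺]^3[PO₄³⁻]^2 = (3s)^3 · (2s)^2 = 108s^5 = 1.51×10⁻⁴⁴
s = 6.75×10⁻¹⁰ mol/L
[Pb²⁺] = 3s = 2.02×10⁻⁹ mol/L

2.02×10⁻⁹ M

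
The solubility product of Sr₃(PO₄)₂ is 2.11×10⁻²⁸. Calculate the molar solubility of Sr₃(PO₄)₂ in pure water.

1.14×10⁻⁶ M

Sr₃(PO₄)₂(s) ⇌ 3 Sr²⁺(aq) + 2 PO₄³⁻(aq)
For each mole of Sr₃(PO₄)₂ that dissolves per liter, [Sr²⁺] = 3s and [PO₄³⁻] = 2s; let s denote this solubility.
Ksp = [Sr²⁺]^3[PO₄³⁻]^2 = (3s)^3 · (2s)^2 = 108s^5
108s^5 = 2.11×10⁻²⁸  ⇒  s^5 = 1.95×10⁻³⁰
s = 1.14×10⁻⁶ mol/L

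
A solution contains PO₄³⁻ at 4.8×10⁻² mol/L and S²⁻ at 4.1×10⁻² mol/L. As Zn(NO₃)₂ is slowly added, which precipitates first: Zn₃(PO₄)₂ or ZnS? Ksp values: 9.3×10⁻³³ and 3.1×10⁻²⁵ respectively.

ZnS

Precipitation begins when Q = Ksp.
For Zn₃(PO₄)₂: [Zn²⁺] = (Ksp/[PO₄³⁻]^2)^(1/3) = 1.6×10⁻¹⁰ mol/L
For ZnS: [Zn²⁺] = (Ksp/[S²⁻]) = 7.6×10⁻²⁴ mol/L
Since ZnS needs less Zn²⁺ to reach saturation, it precipitates first.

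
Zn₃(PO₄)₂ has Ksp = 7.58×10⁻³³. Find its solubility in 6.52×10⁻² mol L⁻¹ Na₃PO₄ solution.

Zn₃(PO₄)₂(s) ⇌ 3 Zn²⁺(aq) + 2 PO₄³⁻(aq)
With PO₄³⁻ already at 6.52×10⁻² mol L⁻¹ and s small, take [PO₄³⁻] ≈ 6.52×10⁻² mol L⁻¹ and [Zn²⁺] = 3s.
Ksp = [Zn²⁺]^3[PO₄³⁻]^2 = (3s)^3(6.52×10⁻²)^2
(3s)^3 = 7.58×10⁻³³ / (6.52×10⁻²)^2 = 1.78×10⁻³⁰
s = 4.04×10⁻¹¹ mol L⁻¹

4.04×10⁻¹¹ M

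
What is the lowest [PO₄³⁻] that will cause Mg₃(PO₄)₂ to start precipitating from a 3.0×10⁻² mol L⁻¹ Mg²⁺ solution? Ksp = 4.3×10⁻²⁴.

4.0×10⁻¹⁰ M

A salt starts to precipitate once the ion product Q reaches its Ksp.
Mg₃(PO₄)₂(s) ⇌ 3 Mg²⁺(aq) + 2 PO₄³⁻(aq)
Ksp = [Mg²⁺]^3[PO₄³⁻]^2 = [PO₄³⁻]^2(3.0×10⁻²)^3
[PO₄³⁻]^2 = 4.3×10⁻²⁴ / (3.0×10⁻²)^3 = 1.6×10⁻¹⁹
[PO₄³⁻] = 4.0×10⁻¹⁰ mol L⁻¹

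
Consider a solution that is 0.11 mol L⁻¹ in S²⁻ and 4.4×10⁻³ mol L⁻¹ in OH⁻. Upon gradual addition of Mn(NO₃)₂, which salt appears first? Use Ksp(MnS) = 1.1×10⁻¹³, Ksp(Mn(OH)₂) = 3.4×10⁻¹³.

The threshold for precipitation is Q = Ksp.
For MnS: [Mn²⁺] = (Ksp/[S²⁻]) = 1.0×10⁻¹² mol L⁻¹
For Mn(OH)₂: [Mn²⁺] = (Ksp/[OH⁻]^2) = 1.8×10⁻⁸ mol L⁻¹
MnS requires the lower [Mn²⁺], so it precipitates first.

MnS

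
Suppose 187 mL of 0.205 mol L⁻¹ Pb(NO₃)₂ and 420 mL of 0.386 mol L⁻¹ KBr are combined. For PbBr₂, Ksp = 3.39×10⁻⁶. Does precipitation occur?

Yes

Total volume after mixing = 187 + 420 = 607 mL.
[Pb²⁺] = (0.205)(187)/607 = 6.32×10⁻² mol L⁻¹
[Br⁻] = (0.386)(420)/607 = 0.267 mol L⁻¹
Q = [Pb²⁺][Br⁻]^2 = 4.51×10⁻³
Q = 4.51×10⁻³ > Ksp = 3.39×10⁻⁶, so the solution is supersaturated and PbBr₂ precipitates.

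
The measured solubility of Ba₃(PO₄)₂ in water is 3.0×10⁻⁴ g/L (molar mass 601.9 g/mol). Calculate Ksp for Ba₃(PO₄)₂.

Molar solubility s = (3.0×10⁻⁴ g/L) / (601.9 g/mol) = 4.984×10⁻⁷ mol/L
Ba₃(PO₄)₂(s) ⇌ 3 Ba²⁺(aq) + 2 PO₄³⁻(aq)
With molar solubility s: [Ba²⁺] = 3s, [PO₄³⁻] = 2s.
Ksp = [Ba²⁺]^3[PO₄³⁻]^2 = (3s)^3 · (2s)^2 = 108s^5
Ksp = 108 × (4.984×10⁻⁷)^5 = 3.3×10⁻³⁰

Ksp = 3.3×10⁻³⁰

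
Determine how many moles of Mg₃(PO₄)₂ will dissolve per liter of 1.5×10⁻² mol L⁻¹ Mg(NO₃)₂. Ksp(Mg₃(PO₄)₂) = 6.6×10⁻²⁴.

Mg₃(PO₄)₂(s) ⇌ 3 Mg²⁺(aq) + 2 PO₄³⁻(aq)
Let s be the solubility of Mg₃(PO₄)₂ here. The common ion gives [Mg²⁺] ≈ 1.5×10⁻² mol L⁻¹, and [PO₄³⁻] = 2s.
Ksp = [Mg²⁺]^3[PO₄³⁻]^2 = (1.5×10⁻²)^3(2s)^2
(2s)^2 = 6.6×10⁻²⁴ / (1.5×10⁻²)^3 = 2.0×10⁻¹⁸
s = 7.0×10⁻¹⁰ mol L⁻¹

7.0×10⁻¹⁰ M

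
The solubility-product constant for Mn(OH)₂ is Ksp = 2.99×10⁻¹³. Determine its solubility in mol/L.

4.21×10⁻⁵ M

Mn(OH)₂(s) ⇌ Mn²⁺(aq) + 2 OH⁻(aq)
Call the molar solubility s, so that [Mn²⁺] = s and [OH⁻] = 2s.
Ksp = [Mn²⁺][OH⁻]^2 = s · (2s)^2 = 4s^3
4s^3 = 2.99×10⁻¹³  ⇒  s^3 = 7.48×10⁻¹⁴
s = 4.21×10⁻⁵ M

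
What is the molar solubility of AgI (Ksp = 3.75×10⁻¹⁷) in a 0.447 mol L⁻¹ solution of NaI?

8.39×10⁻¹⁷ M

AgI(s) ⇌ Ag⁺(aq) + I⁻(aq)
I⁻ is already present at 0.447 mol L⁻¹. If s mol/L of AgI dissolves, [Ag⁺] = s while [I⁻] ≈ 0.447 mol L⁻¹.
Ksp = [Ag⁺][I⁻] = s(0.447)
s = 3.75×10⁻¹⁷ / (0.447) = 8.39×10⁻¹⁷
s = 8.39×10⁻¹⁷ mol L⁻¹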